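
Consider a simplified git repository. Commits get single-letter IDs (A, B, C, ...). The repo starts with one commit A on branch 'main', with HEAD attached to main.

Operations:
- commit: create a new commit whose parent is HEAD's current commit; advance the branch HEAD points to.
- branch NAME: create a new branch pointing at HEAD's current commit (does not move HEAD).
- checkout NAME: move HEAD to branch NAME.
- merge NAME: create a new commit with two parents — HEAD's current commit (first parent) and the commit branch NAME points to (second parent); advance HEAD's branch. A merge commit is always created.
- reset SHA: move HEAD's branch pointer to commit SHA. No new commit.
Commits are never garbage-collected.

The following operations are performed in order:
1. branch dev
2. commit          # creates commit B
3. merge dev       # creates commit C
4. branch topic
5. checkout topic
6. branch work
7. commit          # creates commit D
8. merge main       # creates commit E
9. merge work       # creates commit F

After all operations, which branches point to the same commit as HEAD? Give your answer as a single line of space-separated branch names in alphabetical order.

After op 1 (branch): HEAD=main@A [dev=A main=A]
After op 2 (commit): HEAD=main@B [dev=A main=B]
After op 3 (merge): HEAD=main@C [dev=A main=C]
After op 4 (branch): HEAD=main@C [dev=A main=C topic=C]
After op 5 (checkout): HEAD=topic@C [dev=A main=C topic=C]
After op 6 (branch): HEAD=topic@C [dev=A main=C topic=C work=C]
After op 7 (commit): HEAD=topic@D [dev=A main=C topic=D work=C]
After op 8 (merge): HEAD=topic@E [dev=A main=C topic=E work=C]
After op 9 (merge): HEAD=topic@F [dev=A main=C topic=F work=C]

Answer: topic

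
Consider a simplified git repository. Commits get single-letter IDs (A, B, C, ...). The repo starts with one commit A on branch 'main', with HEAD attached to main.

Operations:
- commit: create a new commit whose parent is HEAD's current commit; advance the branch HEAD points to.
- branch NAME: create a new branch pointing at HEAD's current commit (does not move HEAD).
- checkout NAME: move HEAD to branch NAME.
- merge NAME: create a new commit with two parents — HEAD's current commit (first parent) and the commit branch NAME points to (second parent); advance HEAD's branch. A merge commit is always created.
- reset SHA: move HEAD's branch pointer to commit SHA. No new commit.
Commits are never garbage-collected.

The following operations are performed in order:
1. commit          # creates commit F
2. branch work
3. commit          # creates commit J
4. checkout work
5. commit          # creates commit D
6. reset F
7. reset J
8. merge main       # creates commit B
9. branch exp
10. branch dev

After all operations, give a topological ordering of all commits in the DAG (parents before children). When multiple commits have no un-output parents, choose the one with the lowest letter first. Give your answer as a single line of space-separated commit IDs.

After op 1 (commit): HEAD=main@F [main=F]
After op 2 (branch): HEAD=main@F [main=F work=F]
After op 3 (commit): HEAD=main@J [main=J work=F]
After op 4 (checkout): HEAD=work@F [main=J work=F]
After op 5 (commit): HEAD=work@D [main=J work=D]
After op 6 (reset): HEAD=work@F [main=J work=F]
After op 7 (reset): HEAD=work@J [main=J work=J]
After op 8 (merge): HEAD=work@B [main=J work=B]
After op 9 (branch): HEAD=work@B [exp=B main=J work=B]
After op 10 (branch): HEAD=work@B [dev=B exp=B main=J work=B]
commit A: parents=[]
commit B: parents=['J', 'J']
commit D: parents=['F']
commit F: parents=['A']
commit J: parents=['F']

Answer: A F D J B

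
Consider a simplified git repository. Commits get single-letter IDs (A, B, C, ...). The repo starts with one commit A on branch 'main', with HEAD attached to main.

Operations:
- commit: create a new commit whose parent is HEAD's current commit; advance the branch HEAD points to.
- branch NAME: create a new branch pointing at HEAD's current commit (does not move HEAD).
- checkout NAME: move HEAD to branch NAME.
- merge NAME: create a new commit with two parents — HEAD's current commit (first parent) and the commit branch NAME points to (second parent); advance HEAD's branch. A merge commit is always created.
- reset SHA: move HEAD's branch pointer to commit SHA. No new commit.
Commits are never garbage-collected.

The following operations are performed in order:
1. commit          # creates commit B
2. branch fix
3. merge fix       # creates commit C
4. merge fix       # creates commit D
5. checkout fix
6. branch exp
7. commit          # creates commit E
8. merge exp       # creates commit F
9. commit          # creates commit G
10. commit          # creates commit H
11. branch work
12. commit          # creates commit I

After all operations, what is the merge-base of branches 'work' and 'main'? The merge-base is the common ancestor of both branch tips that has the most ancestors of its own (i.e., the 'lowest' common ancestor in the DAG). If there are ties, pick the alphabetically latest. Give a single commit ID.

Answer: B

Derivation:
After op 1 (commit): HEAD=main@B [main=B]
After op 2 (branch): HEAD=main@B [fix=B main=B]
After op 3 (merge): HEAD=main@C [fix=B main=C]
After op 4 (merge): HEAD=main@D [fix=B main=D]
After op 5 (checkout): HEAD=fix@B [fix=B main=D]
After op 6 (branch): HEAD=fix@B [exp=B fix=B main=D]
After op 7 (commit): HEAD=fix@E [exp=B fix=E main=D]
After op 8 (merge): HEAD=fix@F [exp=B fix=F main=D]
After op 9 (commit): HEAD=fix@G [exp=B fix=G main=D]
After op 10 (commit): HEAD=fix@H [exp=B fix=H main=D]
After op 11 (branch): HEAD=fix@H [exp=B fix=H main=D work=H]
After op 12 (commit): HEAD=fix@I [exp=B fix=I main=D work=H]
ancestors(work=H): ['A', 'B', 'E', 'F', 'G', 'H']
ancestors(main=D): ['A', 'B', 'C', 'D']
common: ['A', 'B']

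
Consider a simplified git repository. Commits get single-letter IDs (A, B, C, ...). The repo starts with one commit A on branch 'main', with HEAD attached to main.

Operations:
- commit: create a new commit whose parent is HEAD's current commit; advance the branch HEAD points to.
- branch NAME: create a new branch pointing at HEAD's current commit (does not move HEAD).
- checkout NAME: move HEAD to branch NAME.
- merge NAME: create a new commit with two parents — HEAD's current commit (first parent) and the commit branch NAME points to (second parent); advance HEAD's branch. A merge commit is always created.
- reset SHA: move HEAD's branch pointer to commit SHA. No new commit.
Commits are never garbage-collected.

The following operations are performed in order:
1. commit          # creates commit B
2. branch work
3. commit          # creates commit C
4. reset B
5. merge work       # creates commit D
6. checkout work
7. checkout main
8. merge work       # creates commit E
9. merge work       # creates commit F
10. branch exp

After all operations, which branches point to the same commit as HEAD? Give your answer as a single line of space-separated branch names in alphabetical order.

Answer: exp main

Derivation:
After op 1 (commit): HEAD=main@B [main=B]
After op 2 (branch): HEAD=main@B [main=B work=B]
After op 3 (commit): HEAD=main@C [main=C work=B]
After op 4 (reset): HEAD=main@B [main=B work=B]
After op 5 (merge): HEAD=main@D [main=D work=B]
After op 6 (checkout): HEAD=work@B [main=D work=B]
After op 7 (checkout): HEAD=main@D [main=D work=B]
After op 8 (merge): HEAD=main@E [main=E work=B]
After op 9 (merge): HEAD=main@F [main=F work=B]
After op 10 (branch): HEAD=main@F [exp=F main=F work=B]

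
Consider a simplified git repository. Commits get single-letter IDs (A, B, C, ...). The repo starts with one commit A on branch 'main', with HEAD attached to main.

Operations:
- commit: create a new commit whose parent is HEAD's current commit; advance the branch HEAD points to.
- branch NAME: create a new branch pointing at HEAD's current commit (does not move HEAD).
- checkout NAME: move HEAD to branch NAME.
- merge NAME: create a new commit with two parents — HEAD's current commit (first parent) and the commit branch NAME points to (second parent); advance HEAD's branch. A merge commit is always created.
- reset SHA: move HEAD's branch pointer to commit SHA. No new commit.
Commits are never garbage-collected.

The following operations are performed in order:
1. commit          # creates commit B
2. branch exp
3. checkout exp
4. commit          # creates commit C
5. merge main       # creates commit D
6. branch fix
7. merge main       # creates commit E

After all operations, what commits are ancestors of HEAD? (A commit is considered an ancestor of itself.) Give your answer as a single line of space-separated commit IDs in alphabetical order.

After op 1 (commit): HEAD=main@B [main=B]
After op 2 (branch): HEAD=main@B [exp=B main=B]
After op 3 (checkout): HEAD=exp@B [exp=B main=B]
After op 4 (commit): HEAD=exp@C [exp=C main=B]
After op 5 (merge): HEAD=exp@D [exp=D main=B]
After op 6 (branch): HEAD=exp@D [exp=D fix=D main=B]
After op 7 (merge): HEAD=exp@E [exp=E fix=D main=B]

Answer: A B C D E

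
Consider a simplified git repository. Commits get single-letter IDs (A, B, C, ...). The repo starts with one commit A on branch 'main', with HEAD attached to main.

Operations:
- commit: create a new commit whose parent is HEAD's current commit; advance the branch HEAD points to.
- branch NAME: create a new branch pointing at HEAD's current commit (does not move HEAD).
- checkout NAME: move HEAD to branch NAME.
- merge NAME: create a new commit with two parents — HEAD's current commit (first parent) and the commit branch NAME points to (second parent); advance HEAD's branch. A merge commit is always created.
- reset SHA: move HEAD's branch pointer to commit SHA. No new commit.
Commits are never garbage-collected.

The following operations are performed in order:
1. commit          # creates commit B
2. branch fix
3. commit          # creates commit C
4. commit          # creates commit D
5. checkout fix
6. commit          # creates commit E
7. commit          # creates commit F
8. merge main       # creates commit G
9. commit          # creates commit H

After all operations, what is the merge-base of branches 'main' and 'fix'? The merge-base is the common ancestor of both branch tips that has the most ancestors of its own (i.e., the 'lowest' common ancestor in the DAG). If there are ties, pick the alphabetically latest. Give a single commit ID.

Answer: D

Derivation:
After op 1 (commit): HEAD=main@B [main=B]
After op 2 (branch): HEAD=main@B [fix=B main=B]
After op 3 (commit): HEAD=main@C [fix=B main=C]
After op 4 (commit): HEAD=main@D [fix=B main=D]
After op 5 (checkout): HEAD=fix@B [fix=B main=D]
After op 6 (commit): HEAD=fix@E [fix=E main=D]
After op 7 (commit): HEAD=fix@F [fix=F main=D]
After op 8 (merge): HEAD=fix@G [fix=G main=D]
After op 9 (commit): HEAD=fix@H [fix=H main=D]
ancestors(main=D): ['A', 'B', 'C', 'D']
ancestors(fix=H): ['A', 'B', 'C', 'D', 'E', 'F', 'G', 'H']
common: ['A', 'B', 'C', 'D']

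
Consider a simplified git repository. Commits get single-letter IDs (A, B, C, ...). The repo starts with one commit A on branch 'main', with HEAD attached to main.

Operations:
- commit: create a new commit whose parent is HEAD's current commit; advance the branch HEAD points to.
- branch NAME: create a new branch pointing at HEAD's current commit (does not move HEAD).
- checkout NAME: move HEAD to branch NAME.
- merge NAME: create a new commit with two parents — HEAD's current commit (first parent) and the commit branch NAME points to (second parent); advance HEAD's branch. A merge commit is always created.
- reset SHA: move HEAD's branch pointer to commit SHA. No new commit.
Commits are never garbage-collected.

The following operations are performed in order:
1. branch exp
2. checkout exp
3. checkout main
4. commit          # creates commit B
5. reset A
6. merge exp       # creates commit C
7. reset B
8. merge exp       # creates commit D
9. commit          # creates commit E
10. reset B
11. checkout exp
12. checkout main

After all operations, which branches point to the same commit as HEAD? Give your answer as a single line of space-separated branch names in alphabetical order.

Answer: main

Derivation:
After op 1 (branch): HEAD=main@A [exp=A main=A]
After op 2 (checkout): HEAD=exp@A [exp=A main=A]
After op 3 (checkout): HEAD=main@A [exp=A main=A]
After op 4 (commit): HEAD=main@B [exp=A main=B]
After op 5 (reset): HEAD=main@A [exp=A main=A]
After op 6 (merge): HEAD=main@C [exp=A main=C]
After op 7 (reset): HEAD=main@B [exp=A main=B]
After op 8 (merge): HEAD=main@D [exp=A main=D]
After op 9 (commit): HEAD=main@E [exp=A main=E]
After op 10 (reset): HEAD=main@B [exp=A main=B]
After op 11 (checkout): HEAD=exp@A [exp=A main=B]
After op 12 (checkout): HEAD=main@B [exp=A main=B]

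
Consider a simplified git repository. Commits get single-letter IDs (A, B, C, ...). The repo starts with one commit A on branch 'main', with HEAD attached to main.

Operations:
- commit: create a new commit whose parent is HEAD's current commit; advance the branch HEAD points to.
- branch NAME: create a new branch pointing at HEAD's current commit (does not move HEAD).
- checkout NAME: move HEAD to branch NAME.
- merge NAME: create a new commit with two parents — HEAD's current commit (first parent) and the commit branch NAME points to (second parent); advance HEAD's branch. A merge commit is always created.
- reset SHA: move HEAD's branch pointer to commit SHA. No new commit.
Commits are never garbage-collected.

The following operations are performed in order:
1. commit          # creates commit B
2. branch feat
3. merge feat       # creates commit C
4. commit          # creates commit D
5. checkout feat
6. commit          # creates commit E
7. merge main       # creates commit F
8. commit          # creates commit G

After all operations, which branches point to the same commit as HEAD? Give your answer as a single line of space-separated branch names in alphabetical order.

After op 1 (commit): HEAD=main@B [main=B]
After op 2 (branch): HEAD=main@B [feat=B main=B]
After op 3 (merge): HEAD=main@C [feat=B main=C]
After op 4 (commit): HEAD=main@D [feat=B main=D]
After op 5 (checkout): HEAD=feat@B [feat=B main=D]
After op 6 (commit): HEAD=feat@E [feat=E main=D]
After op 7 (merge): HEAD=feat@F [feat=F main=D]
After op 8 (commit): HEAD=feat@G [feat=G main=D]

Answer: feat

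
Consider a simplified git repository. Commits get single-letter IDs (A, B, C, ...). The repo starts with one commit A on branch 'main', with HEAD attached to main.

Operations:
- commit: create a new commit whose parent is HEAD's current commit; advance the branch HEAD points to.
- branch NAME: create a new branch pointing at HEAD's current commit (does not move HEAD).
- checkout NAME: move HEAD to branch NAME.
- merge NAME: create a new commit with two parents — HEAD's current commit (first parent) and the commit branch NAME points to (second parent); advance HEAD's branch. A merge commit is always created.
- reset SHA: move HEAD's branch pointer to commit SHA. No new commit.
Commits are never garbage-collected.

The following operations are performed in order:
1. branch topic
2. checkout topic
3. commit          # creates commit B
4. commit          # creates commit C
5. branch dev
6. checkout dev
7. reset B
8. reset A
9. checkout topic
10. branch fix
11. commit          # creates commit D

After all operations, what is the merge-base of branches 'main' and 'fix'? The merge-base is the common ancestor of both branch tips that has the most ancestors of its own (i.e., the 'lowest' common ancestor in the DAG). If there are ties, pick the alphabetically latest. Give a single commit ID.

Answer: A

Derivation:
After op 1 (branch): HEAD=main@A [main=A topic=A]
After op 2 (checkout): HEAD=topic@A [main=A topic=A]
After op 3 (commit): HEAD=topic@B [main=A topic=B]
After op 4 (commit): HEAD=topic@C [main=A topic=C]
After op 5 (branch): HEAD=topic@C [dev=C main=A topic=C]
After op 6 (checkout): HEAD=dev@C [dev=C main=A topic=C]
After op 7 (reset): HEAD=dev@B [dev=B main=A topic=C]
After op 8 (reset): HEAD=dev@A [dev=A main=A topic=C]
After op 9 (checkout): HEAD=topic@C [dev=A main=A topic=C]
After op 10 (branch): HEAD=topic@C [dev=A fix=C main=A topic=C]
After op 11 (commit): HEAD=topic@D [dev=A fix=C main=A topic=D]
ancestors(main=A): ['A']
ancestors(fix=C): ['A', 'B', 'C']
common: ['A']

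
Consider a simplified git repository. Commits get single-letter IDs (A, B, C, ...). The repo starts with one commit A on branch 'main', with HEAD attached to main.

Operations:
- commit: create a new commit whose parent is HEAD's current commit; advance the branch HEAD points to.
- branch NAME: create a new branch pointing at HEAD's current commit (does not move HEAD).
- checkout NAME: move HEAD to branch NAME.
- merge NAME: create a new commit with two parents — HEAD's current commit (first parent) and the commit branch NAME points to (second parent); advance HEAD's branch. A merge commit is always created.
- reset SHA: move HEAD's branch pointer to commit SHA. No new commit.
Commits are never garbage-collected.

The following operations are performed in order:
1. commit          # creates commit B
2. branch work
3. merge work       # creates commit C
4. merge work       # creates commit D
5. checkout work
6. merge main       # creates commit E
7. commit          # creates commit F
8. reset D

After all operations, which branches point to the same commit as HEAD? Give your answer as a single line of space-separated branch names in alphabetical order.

Answer: main work

Derivation:
After op 1 (commit): HEAD=main@B [main=B]
After op 2 (branch): HEAD=main@B [main=B work=B]
After op 3 (merge): HEAD=main@C [main=C work=B]
After op 4 (merge): HEAD=main@D [main=D work=B]
After op 5 (checkout): HEAD=work@B [main=D work=B]
After op 6 (merge): HEAD=work@E [main=D work=E]
After op 7 (commit): HEAD=work@F [main=D work=F]
After op 8 (reset): HEAD=work@D [main=D work=D]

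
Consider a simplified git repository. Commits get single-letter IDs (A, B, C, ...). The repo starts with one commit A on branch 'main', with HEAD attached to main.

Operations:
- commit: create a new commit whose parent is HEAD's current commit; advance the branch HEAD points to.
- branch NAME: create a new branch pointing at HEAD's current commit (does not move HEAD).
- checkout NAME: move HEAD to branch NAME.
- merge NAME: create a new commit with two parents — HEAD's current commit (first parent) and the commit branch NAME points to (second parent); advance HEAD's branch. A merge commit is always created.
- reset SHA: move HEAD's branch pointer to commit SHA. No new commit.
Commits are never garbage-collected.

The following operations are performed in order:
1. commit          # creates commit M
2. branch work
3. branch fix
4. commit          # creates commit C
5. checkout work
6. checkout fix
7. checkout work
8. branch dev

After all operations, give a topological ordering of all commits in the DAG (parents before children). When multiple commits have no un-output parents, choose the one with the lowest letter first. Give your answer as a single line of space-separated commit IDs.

After op 1 (commit): HEAD=main@M [main=M]
After op 2 (branch): HEAD=main@M [main=M work=M]
After op 3 (branch): HEAD=main@M [fix=M main=M work=M]
After op 4 (commit): HEAD=main@C [fix=M main=C work=M]
After op 5 (checkout): HEAD=work@M [fix=M main=C work=M]
After op 6 (checkout): HEAD=fix@M [fix=M main=C work=M]
After op 7 (checkout): HEAD=work@M [fix=M main=C work=M]
After op 8 (branch): HEAD=work@M [dev=M fix=M main=C work=M]
commit A: parents=[]
commit C: parents=['M']
commit M: parents=['A']

Answer: A M C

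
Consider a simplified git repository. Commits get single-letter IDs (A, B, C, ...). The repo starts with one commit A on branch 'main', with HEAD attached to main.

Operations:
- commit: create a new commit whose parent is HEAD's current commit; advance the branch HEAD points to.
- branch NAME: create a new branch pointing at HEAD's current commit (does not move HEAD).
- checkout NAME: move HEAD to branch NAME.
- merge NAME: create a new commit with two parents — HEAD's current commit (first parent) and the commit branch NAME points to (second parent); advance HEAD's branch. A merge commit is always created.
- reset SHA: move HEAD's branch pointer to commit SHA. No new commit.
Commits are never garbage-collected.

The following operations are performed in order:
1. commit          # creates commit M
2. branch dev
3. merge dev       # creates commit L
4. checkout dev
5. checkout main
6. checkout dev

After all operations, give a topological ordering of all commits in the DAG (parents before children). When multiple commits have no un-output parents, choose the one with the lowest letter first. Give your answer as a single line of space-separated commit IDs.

Answer: A M L

Derivation:
After op 1 (commit): HEAD=main@M [main=M]
After op 2 (branch): HEAD=main@M [dev=M main=M]
After op 3 (merge): HEAD=main@L [dev=M main=L]
After op 4 (checkout): HEAD=dev@M [dev=M main=L]
After op 5 (checkout): HEAD=main@L [dev=M main=L]
After op 6 (checkout): HEAD=dev@M [dev=M main=L]
commit A: parents=[]
commit L: parents=['M', 'M']
commit M: parents=['A']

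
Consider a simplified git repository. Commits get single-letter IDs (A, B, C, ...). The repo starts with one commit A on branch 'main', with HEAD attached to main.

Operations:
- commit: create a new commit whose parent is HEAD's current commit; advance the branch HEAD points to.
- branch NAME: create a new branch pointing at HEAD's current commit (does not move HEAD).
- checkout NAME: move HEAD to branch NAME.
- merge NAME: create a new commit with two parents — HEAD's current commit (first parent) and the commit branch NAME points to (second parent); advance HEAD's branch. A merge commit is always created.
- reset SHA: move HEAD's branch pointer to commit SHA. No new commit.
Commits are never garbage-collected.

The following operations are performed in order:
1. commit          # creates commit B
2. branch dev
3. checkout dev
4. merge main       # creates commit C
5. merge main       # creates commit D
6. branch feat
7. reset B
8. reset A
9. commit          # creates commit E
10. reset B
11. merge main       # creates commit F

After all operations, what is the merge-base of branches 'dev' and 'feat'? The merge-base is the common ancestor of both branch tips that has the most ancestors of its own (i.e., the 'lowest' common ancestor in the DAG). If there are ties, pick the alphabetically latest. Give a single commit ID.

After op 1 (commit): HEAD=main@B [main=B]
After op 2 (branch): HEAD=main@B [dev=B main=B]
After op 3 (checkout): HEAD=dev@B [dev=B main=B]
After op 4 (merge): HEAD=dev@C [dev=C main=B]
After op 5 (merge): HEAD=dev@D [dev=D main=B]
After op 6 (branch): HEAD=dev@D [dev=D feat=D main=B]
After op 7 (reset): HEAD=dev@B [dev=B feat=D main=B]
After op 8 (reset): HEAD=dev@A [dev=A feat=D main=B]
After op 9 (commit): HEAD=dev@E [dev=E feat=D main=B]
After op 10 (reset): HEAD=dev@B [dev=B feat=D main=B]
After op 11 (merge): HEAD=dev@F [dev=F feat=D main=B]
ancestors(dev=F): ['A', 'B', 'F']
ancestors(feat=D): ['A', 'B', 'C', 'D']
common: ['A', 'B']

Answer: B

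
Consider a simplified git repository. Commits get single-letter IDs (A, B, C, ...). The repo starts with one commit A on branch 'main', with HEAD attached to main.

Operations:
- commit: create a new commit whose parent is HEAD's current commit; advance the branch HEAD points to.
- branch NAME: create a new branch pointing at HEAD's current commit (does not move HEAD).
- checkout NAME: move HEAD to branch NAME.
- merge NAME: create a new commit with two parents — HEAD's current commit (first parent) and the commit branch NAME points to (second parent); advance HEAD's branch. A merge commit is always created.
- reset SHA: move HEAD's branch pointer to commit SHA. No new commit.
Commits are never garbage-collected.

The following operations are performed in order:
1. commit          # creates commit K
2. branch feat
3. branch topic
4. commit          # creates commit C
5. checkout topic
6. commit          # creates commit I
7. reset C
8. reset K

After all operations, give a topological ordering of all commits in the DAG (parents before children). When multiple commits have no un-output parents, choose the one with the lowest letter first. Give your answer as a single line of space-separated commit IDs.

Answer: A K C I

Derivation:
After op 1 (commit): HEAD=main@K [main=K]
After op 2 (branch): HEAD=main@K [feat=K main=K]
After op 3 (branch): HEAD=main@K [feat=K main=K topic=K]
After op 4 (commit): HEAD=main@C [feat=K main=C topic=K]
After op 5 (checkout): HEAD=topic@K [feat=K main=C topic=K]
After op 6 (commit): HEAD=topic@I [feat=K main=C topic=I]
After op 7 (reset): HEAD=topic@C [feat=K main=C topic=C]
After op 8 (reset): HEAD=topic@K [feat=K main=C topic=K]
commit A: parents=[]
commit C: parents=['K']
commit I: parents=['K']
commit K: parents=['A']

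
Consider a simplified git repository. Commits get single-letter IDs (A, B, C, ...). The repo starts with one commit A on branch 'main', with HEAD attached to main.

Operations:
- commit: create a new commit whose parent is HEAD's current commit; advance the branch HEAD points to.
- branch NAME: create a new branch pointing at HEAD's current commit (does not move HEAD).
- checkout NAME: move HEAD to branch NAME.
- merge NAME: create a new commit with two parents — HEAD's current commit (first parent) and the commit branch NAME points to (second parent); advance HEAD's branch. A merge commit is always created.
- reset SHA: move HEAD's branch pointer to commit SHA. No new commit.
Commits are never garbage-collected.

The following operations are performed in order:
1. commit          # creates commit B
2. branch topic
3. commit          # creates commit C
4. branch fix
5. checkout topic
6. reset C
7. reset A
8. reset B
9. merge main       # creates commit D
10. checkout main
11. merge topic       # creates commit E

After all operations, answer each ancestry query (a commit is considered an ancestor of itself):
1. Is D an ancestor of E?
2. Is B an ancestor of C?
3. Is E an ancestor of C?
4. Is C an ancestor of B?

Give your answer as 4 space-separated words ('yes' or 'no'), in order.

Answer: yes yes no no

Derivation:
After op 1 (commit): HEAD=main@B [main=B]
After op 2 (branch): HEAD=main@B [main=B topic=B]
After op 3 (commit): HEAD=main@C [main=C topic=B]
After op 4 (branch): HEAD=main@C [fix=C main=C topic=B]
After op 5 (checkout): HEAD=topic@B [fix=C main=C topic=B]
After op 6 (reset): HEAD=topic@C [fix=C main=C topic=C]
After op 7 (reset): HEAD=topic@A [fix=C main=C topic=A]
After op 8 (reset): HEAD=topic@B [fix=C main=C topic=B]
After op 9 (merge): HEAD=topic@D [fix=C main=C topic=D]
After op 10 (checkout): HEAD=main@C [fix=C main=C topic=D]
After op 11 (merge): HEAD=main@E [fix=C main=E topic=D]
ancestors(E) = {A,B,C,D,E}; D in? yes
ancestors(C) = {A,B,C}; B in? yes
ancestors(C) = {A,B,C}; E in? no
ancestors(B) = {A,B}; C in? no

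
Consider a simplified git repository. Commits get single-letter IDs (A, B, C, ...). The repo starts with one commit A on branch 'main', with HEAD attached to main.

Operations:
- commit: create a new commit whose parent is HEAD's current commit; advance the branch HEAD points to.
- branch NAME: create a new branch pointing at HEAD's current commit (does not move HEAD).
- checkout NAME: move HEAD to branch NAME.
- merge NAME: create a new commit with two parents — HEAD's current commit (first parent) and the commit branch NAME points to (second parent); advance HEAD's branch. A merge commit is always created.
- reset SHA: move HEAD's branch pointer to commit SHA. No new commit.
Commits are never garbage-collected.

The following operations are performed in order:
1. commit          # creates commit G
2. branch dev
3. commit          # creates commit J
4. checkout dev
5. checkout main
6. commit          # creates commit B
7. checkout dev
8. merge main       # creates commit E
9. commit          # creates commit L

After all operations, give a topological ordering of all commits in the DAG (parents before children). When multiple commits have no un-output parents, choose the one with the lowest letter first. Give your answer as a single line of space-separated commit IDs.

Answer: A G J B E L

Derivation:
After op 1 (commit): HEAD=main@G [main=G]
After op 2 (branch): HEAD=main@G [dev=G main=G]
After op 3 (commit): HEAD=main@J [dev=G main=J]
After op 4 (checkout): HEAD=dev@G [dev=G main=J]
After op 5 (checkout): HEAD=main@J [dev=G main=J]
After op 6 (commit): HEAD=main@B [dev=G main=B]
After op 7 (checkout): HEAD=dev@G [dev=G main=B]
After op 8 (merge): HEAD=dev@E [dev=E main=B]
After op 9 (commit): HEAD=dev@L [dev=L main=B]
commit A: parents=[]
commit B: parents=['J']
commit E: parents=['G', 'B']
commit G: parents=['A']
commit J: parents=['G']
commit L: parents=['E']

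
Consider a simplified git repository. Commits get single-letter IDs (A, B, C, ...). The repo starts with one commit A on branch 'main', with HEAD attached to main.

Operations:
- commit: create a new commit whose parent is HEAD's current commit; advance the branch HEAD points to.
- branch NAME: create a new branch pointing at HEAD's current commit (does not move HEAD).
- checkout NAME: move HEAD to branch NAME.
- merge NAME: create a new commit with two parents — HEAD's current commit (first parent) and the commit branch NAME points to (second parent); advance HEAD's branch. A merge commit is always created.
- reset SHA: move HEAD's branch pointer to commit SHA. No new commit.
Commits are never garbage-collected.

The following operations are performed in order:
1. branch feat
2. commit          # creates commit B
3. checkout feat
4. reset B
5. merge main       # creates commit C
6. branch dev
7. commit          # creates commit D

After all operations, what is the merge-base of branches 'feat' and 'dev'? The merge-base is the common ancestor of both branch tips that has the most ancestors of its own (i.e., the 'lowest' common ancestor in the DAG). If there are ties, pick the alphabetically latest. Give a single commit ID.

After op 1 (branch): HEAD=main@A [feat=A main=A]
After op 2 (commit): HEAD=main@B [feat=A main=B]
After op 3 (checkout): HEAD=feat@A [feat=A main=B]
After op 4 (reset): HEAD=feat@B [feat=B main=B]
After op 5 (merge): HEAD=feat@C [feat=C main=B]
After op 6 (branch): HEAD=feat@C [dev=C feat=C main=B]
After op 7 (commit): HEAD=feat@D [dev=C feat=D main=B]
ancestors(feat=D): ['A', 'B', 'C', 'D']
ancestors(dev=C): ['A', 'B', 'C']
common: ['A', 'B', 'C']

Answer: C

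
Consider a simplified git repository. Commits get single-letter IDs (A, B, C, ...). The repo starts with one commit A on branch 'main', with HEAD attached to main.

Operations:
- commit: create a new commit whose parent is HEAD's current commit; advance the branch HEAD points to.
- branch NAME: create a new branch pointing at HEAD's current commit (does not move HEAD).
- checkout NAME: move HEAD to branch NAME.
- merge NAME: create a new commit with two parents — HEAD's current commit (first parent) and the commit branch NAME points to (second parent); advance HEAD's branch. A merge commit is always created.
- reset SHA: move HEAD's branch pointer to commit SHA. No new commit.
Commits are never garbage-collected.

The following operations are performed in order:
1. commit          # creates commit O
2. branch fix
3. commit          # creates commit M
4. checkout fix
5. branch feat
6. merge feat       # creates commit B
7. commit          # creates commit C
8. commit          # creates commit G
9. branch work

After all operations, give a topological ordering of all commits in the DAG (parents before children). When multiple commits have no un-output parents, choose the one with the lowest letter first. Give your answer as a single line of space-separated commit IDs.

After op 1 (commit): HEAD=main@O [main=O]
After op 2 (branch): HEAD=main@O [fix=O main=O]
After op 3 (commit): HEAD=main@M [fix=O main=M]
After op 4 (checkout): HEAD=fix@O [fix=O main=M]
After op 5 (branch): HEAD=fix@O [feat=O fix=O main=M]
After op 6 (merge): HEAD=fix@B [feat=O fix=B main=M]
After op 7 (commit): HEAD=fix@C [feat=O fix=C main=M]
After op 8 (commit): HEAD=fix@G [feat=O fix=G main=M]
After op 9 (branch): HEAD=fix@G [feat=O fix=G main=M work=G]
commit A: parents=[]
commit B: parents=['O', 'O']
commit C: parents=['B']
commit G: parents=['C']
commit M: parents=['O']
commit O: parents=['A']

Answer: A O B C G M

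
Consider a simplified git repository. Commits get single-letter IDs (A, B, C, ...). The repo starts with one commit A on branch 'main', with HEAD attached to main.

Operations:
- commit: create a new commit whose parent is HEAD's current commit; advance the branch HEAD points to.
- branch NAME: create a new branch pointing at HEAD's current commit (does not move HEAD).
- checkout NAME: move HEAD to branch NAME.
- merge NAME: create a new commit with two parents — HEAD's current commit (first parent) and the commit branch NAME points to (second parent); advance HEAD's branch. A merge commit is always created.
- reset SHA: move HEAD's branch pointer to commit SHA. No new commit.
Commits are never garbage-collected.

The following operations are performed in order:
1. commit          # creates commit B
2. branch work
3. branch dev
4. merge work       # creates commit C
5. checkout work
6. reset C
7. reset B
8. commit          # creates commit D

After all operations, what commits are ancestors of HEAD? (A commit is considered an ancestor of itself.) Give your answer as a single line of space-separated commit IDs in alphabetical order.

Answer: A B D

Derivation:
After op 1 (commit): HEAD=main@B [main=B]
After op 2 (branch): HEAD=main@B [main=B work=B]
After op 3 (branch): HEAD=main@B [dev=B main=B work=B]
After op 4 (merge): HEAD=main@C [dev=B main=C work=B]
After op 5 (checkout): HEAD=work@B [dev=B main=C work=B]
After op 6 (reset): HEAD=work@C [dev=B main=C work=C]
After op 7 (reset): HEAD=work@B [dev=B main=C work=B]
After op 8 (commit): HEAD=work@D [dev=B main=C work=D]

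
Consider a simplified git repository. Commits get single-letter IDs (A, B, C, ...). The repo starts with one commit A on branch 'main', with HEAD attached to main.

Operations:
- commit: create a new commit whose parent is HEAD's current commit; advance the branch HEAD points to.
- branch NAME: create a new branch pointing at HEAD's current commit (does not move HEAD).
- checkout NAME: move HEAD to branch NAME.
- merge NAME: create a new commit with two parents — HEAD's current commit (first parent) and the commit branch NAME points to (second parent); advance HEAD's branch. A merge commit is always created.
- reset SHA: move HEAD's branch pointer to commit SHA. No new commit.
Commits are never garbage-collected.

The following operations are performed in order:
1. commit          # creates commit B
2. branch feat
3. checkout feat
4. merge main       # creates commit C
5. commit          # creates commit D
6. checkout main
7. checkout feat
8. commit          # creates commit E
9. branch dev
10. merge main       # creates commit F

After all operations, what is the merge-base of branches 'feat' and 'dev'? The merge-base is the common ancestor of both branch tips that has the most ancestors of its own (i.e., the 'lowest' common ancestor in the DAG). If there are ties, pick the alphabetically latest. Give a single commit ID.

Answer: E

Derivation:
After op 1 (commit): HEAD=main@B [main=B]
After op 2 (branch): HEAD=main@B [feat=B main=B]
After op 3 (checkout): HEAD=feat@B [feat=B main=B]
After op 4 (merge): HEAD=feat@C [feat=C main=B]
After op 5 (commit): HEAD=feat@D [feat=D main=B]
After op 6 (checkout): HEAD=main@B [feat=D main=B]
After op 7 (checkout): HEAD=feat@D [feat=D main=B]
After op 8 (commit): HEAD=feat@E [feat=E main=B]
After op 9 (branch): HEAD=feat@E [dev=E feat=E main=B]
After op 10 (merge): HEAD=feat@F [dev=E feat=F main=B]
ancestors(feat=F): ['A', 'B', 'C', 'D', 'E', 'F']
ancestors(dev=E): ['A', 'B', 'C', 'D', 'E']
common: ['A', 'B', 'C', 'D', 'E']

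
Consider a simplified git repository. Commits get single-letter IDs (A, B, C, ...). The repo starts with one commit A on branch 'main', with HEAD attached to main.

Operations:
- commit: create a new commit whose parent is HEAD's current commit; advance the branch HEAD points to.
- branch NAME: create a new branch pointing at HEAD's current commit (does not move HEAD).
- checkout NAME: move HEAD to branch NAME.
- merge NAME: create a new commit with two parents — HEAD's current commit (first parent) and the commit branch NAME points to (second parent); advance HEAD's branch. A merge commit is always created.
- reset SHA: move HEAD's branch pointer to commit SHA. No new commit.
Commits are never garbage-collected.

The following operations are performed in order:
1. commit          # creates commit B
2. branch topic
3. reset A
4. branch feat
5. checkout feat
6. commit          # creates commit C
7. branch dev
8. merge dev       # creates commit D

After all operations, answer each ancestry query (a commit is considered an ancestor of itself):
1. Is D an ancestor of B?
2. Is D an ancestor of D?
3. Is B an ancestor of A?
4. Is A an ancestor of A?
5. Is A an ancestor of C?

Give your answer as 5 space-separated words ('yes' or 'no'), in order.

After op 1 (commit): HEAD=main@B [main=B]
After op 2 (branch): HEAD=main@B [main=B topic=B]
After op 3 (reset): HEAD=main@A [main=A topic=B]
After op 4 (branch): HEAD=main@A [feat=A main=A topic=B]
After op 5 (checkout): HEAD=feat@A [feat=A main=A topic=B]
After op 6 (commit): HEAD=feat@C [feat=C main=A topic=B]
After op 7 (branch): HEAD=feat@C [dev=C feat=C main=A topic=B]
After op 8 (merge): HEAD=feat@D [dev=C feat=D main=A topic=B]
ancestors(B) = {A,B}; D in? no
ancestors(D) = {A,C,D}; D in? yes
ancestors(A) = {A}; B in? no
ancestors(A) = {A}; A in? yes
ancestors(C) = {A,C}; A in? yes

Answer: no yes no yes yes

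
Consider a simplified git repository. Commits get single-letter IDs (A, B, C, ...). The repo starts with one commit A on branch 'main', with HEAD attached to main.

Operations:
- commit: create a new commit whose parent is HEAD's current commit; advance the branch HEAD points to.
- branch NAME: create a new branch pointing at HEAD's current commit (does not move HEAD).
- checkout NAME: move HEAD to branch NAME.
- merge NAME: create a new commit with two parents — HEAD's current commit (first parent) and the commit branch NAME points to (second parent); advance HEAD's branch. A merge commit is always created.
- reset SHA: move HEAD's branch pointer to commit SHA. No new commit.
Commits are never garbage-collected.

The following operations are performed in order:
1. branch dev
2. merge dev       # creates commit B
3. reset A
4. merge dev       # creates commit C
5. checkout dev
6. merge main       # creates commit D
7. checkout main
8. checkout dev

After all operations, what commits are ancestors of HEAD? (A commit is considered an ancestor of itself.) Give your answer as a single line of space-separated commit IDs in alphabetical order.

After op 1 (branch): HEAD=main@A [dev=A main=A]
After op 2 (merge): HEAD=main@B [dev=A main=B]
After op 3 (reset): HEAD=main@A [dev=A main=A]
After op 4 (merge): HEAD=main@C [dev=A main=C]
After op 5 (checkout): HEAD=dev@A [dev=A main=C]
After op 6 (merge): HEAD=dev@D [dev=D main=C]
After op 7 (checkout): HEAD=main@C [dev=D main=C]
After op 8 (checkout): HEAD=dev@D [dev=D main=C]

Answer: A C D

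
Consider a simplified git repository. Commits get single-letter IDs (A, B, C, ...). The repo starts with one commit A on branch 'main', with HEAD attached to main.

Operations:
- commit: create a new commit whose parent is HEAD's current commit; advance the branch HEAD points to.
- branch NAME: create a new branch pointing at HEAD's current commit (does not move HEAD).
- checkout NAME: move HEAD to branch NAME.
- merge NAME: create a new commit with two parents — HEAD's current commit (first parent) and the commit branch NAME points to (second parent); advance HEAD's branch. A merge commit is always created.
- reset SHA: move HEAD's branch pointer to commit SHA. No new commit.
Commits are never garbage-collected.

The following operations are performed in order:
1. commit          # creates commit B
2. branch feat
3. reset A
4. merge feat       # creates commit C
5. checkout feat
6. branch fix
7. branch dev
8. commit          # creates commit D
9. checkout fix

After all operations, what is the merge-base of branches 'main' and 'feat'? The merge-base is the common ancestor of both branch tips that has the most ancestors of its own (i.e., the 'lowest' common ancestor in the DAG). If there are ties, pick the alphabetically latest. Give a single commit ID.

After op 1 (commit): HEAD=main@B [main=B]
After op 2 (branch): HEAD=main@B [feat=B main=B]
After op 3 (reset): HEAD=main@A [feat=B main=A]
After op 4 (merge): HEAD=main@C [feat=B main=C]
After op 5 (checkout): HEAD=feat@B [feat=B main=C]
After op 6 (branch): HEAD=feat@B [feat=B fix=B main=C]
After op 7 (branch): HEAD=feat@B [dev=B feat=B fix=B main=C]
After op 8 (commit): HEAD=feat@D [dev=B feat=D fix=B main=C]
After op 9 (checkout): HEAD=fix@B [dev=B feat=D fix=B main=C]
ancestors(main=C): ['A', 'B', 'C']
ancestors(feat=D): ['A', 'B', 'D']
common: ['A', 'B']

Answer: B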